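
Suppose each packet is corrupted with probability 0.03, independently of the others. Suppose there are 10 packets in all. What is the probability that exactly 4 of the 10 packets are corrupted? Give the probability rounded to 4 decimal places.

0.0001

X ~ Binomial(n=10, p=0.03).
P(X=4) = C(10,4) · p^4 · (1−p)^6
= 210 · 8.1e-07 · 0.83297 = 0.000142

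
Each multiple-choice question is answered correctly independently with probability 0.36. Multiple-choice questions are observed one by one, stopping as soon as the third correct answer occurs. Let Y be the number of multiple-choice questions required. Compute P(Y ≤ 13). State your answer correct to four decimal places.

Finishing within 13 multiple-choice questions ⇔ at least 3 successes in the first 13. With X ~ Binomial(13, 0.36), P(Y ≤ 13) = 1 − P(X ≤ 2).
  k=0: C(13,0)·0.36^0·0.64^13 = 0.003022
  k=1: C(13,1)·0.36^1·0.64^12 = 0.022101
  k=2: C(13,2)·0.36^2·0.64^11 = 0.074590
1 − 0.099713 = 0.900287

0.9003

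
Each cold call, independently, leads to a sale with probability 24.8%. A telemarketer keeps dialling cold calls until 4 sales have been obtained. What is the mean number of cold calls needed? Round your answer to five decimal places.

16.12903

Y = total cold calls until the fourth success; negative binomial with r=4, p=0.248.
E[Y] = r / p = 4 / 0.248 = 16.1290323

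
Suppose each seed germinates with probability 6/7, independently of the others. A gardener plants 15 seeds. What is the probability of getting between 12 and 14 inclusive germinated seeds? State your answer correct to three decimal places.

0.745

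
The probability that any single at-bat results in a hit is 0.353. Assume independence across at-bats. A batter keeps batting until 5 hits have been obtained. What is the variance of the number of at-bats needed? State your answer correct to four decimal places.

Y = total at-bats until the fifth success; negative binomial with r=5, p=0.353.
Var(Y) = r(1−p)/p² = 5·0.647 / 0.353² = 25.961207

25.9612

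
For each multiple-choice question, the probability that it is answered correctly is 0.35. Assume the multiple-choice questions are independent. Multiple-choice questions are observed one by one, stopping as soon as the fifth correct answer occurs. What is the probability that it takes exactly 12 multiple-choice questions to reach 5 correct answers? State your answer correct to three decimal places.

0.085

Y = trial on which the fifth success occurs; negative binomial, r=5, p=0.35.
P(Y=12) = C(11,4) · p^5 · (1−p)^7
= 330 · 0.0052522 · 0.049022 = 0.08497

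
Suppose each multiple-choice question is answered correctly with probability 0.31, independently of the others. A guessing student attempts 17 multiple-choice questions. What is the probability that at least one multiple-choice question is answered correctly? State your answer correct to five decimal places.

0.99818

P(at least one) = 1 − P(none) = 1 − (1 − 0.31)^17
= 1 − 0.0018215 = 0.9981785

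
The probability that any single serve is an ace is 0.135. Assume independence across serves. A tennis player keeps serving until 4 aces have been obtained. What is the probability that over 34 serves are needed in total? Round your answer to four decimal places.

Needing more than 34 serves ⇔ fewer than 4 successes in the first 34. With X ~ Binomial(34, 0.135), P(Y > 34) = P(X ≤ 3).
  k=0: C(34,0)·0.135^0·0.865^34 = 0.007220
  k=1: C(34,1)·0.135^1·0.865^33 = 0.038313
  k=2: C(34,2)·0.135^2·0.865^32 = 0.098661
  k=3: C(34,3)·0.135^3·0.865^31 = 0.164245
P(X ≤ 3) = 0.308439

0.3084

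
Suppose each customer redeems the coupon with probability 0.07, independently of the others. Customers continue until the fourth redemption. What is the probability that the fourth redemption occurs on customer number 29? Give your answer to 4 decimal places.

Y = trial on which the fourth success occurs; negative binomial, r=4, p=0.07.
P(Y=29) = C(28,3) · p^4 · (1−p)^25
= 3276 · 2.401e-05 · 0.16296 = 0.012818

0.0128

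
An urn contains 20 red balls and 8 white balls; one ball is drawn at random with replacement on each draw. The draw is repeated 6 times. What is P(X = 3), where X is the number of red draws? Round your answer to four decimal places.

0.1700

X ~ Binomial(n=6, p=0.714286).
P(X=3) = C(6,3) · p^3 · (1−p)^3
= 20 · 0.36443 · 0.023324 = 0.169997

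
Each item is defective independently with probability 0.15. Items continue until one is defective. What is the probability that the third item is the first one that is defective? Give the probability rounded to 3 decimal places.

Geometric (trials to first success), p = 0.15.
P(Y = 3) = (1−p)^2 · p = 0.7225 · 0.15 = 0.10837

0.108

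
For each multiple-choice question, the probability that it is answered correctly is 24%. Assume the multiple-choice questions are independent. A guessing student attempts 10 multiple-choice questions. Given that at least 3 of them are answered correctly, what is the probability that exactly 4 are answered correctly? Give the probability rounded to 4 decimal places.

X ~ Binomial(10, 0.24). Want P(X=4 | X≥3) = P(X=4) / P(X≥3).
P(X=4) = C(10,4)·0.24^4·0.76^6 = 0.134260
P(X≥3) = 1 − 0.064289 − 0.203018 − 0.288499 = 0.444195
Ratio = 0.134260 / 0.444195 = 0.302254

0.3023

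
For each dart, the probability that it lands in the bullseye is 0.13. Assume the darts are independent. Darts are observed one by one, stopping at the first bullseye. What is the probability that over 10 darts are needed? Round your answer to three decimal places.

Y = number of darts to the first success; geometric, p = 0.13.
P(Y > 10) = P(first 10 all fail) = (1−p)^10 = 0.24842

0.248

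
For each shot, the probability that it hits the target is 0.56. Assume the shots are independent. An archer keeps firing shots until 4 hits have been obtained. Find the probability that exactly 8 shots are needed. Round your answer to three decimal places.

0.129

Y = trial on which the fourth success occurs; negative binomial, r=4, p=0.56.
P(Y=8) = C(7,3) · p^4 · (1−p)^4
= 35 · 0.098345 · 0.037481 = 0.12901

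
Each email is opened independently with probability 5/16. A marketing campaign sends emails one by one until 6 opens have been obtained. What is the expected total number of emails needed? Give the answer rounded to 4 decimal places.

Y = total emails until the sixth success; negative binomial with r=6, p=0.3125.
E[Y] = r / p = 6 / 0.3125 = 19.200000

19.2000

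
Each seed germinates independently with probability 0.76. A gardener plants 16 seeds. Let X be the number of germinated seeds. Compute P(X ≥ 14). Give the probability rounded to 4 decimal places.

X ~ Binomial(16, 0.76); P(X ≥ 14) = Σ C(16,k) p^k (1−p)^(16−k) over k:
  k=14: C(16,14)·0.76^14·0.24^2 = 0.148250
  k=15: C(16,15)·0.76^15·0.24^1 = 0.062594
  k=16: C(16,16)·0.76^16·0.24^0 = 0.012388
Total = 0.223233

0.2232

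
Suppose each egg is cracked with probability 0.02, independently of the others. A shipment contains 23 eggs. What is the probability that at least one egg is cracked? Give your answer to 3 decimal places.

0.372

P(at least one) = 1 − P(none) = 1 − (1 − 0.02)^23
= 1 − 0.62835 = 0.37165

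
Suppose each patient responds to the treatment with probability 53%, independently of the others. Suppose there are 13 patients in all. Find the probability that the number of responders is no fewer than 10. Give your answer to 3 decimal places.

0.071

X ~ Binomial(13, 0.53); P(X ≥ 10) = Σ C(13,k) p^k (1−p)^(13−k) over k:
  k=10: C(13,10)·0.53^10·0.47^3 = 0.05193
  k=11: C(13,11)·0.53^11·0.47^2 = 0.01597
  k=12: C(13,12)·0.53^12·0.47^1 = 0.00300
  k=13: C(13,13)·0.53^13·0.47^0 = 0.00026
Total = 0.07116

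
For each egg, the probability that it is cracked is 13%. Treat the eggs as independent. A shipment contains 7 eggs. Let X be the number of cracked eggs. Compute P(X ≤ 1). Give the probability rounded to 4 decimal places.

X ~ Binomial(7, 0.13); P(X ≤ 1) = Σ C(7,k) p^k (1−p)^(7−k) over k:
  k=0: C(7,0)·0.13^0·0.87^7 = 0.377255
  k=1: C(7,1)·0.13^1·0.87^6 = 0.394600
Total = 0.771855

0.7719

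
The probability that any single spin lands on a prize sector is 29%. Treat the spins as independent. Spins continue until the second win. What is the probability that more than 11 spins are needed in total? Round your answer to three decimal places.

Needing more than 11 spins ⇔ fewer than 2 successes in the first 11. With X ~ Binomial(11, 0.29), P(Y > 11) = P(X ≤ 1).
  k=0: C(11,0)·0.29^0·0.71^11 = 0.02311
  k=1: C(11,1)·0.29^1·0.71^10 = 0.10384
P(X ≤ 1) = 0.12695

0.127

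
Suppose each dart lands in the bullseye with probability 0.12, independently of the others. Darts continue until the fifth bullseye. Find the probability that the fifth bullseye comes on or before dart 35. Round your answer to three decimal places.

Finishing within 35 darts ⇔ at least 5 successes in the first 35. With X ~ Binomial(35, 0.12), P(Y ≤ 35) = 1 − P(X ≤ 4).
  k=0: C(35,0)·0.12^0·0.88^35 = 0.01140
  k=1: C(35,1)·0.12^1·0.88^34 = 0.05441
  k=2: C(35,2)·0.12^2·0.88^33 = 0.12613
  k=3: C(35,3)·0.12^3·0.88^32 = 0.18919
  k=4: C(35,4)·0.12^4·0.88^31 = 0.20639
1 − 0.58751 = 0.41249

0.412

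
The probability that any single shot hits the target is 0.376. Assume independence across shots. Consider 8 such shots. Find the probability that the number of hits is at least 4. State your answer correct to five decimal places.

0.35089

X ~ Binomial(8, 0.376); P(X ≥ 4) = Σ C(8,k) p^k (1−p)^(8−k) over k:
  k=4: C(8,4)·0.376^4·0.624^4 = 0.2121230
  k=5: C(8,5)·0.376^5·0.624^3 = 0.1022542
  k=6: C(8,6)·0.376^6·0.624^2 = 0.0308073
  k=7: C(8,7)·0.376^7·0.624^1 = 0.0053038
  k=8: C(8,8)·0.376^8·0.624^0 = 0.0003995
Total = 0.3508878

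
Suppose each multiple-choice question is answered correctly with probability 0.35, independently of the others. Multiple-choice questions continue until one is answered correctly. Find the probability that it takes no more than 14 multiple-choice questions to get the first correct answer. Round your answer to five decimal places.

Y = number of multiple-choice questions to the first success; geometric, p = 0.35.
P(Y ≤ 14) = 1 − (1−p)^14 = 1 − 0.0024032 = 0.9975968

0.99760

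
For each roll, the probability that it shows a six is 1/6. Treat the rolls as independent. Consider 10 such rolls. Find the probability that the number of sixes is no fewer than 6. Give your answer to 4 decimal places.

0.0024

X ~ Binomial(10, 0.166667); P(X ≥ 6) = Σ C(10,k) p^k (1−p)^(10−k) over k:
  k=6: C(10,6)·0.166667^6·0.833333^4 = 0.002171
  k=7: C(10,7)·0.166667^7·0.833333^3 = 0.000248
  k=8: C(10,8)·0.166667^8·0.833333^2 = 0.000019
  k=9: C(10,9)·0.166667^9·0.833333^1 = 0.000001
  k=10: C(10,10)·0.166667^10·0.833333^0 = 0.000000
Total = 0.002438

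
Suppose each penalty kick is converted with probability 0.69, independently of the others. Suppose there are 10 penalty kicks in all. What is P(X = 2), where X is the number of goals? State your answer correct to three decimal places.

0.002

X ~ Binomial(n=10, p=0.69).
P(X=2) = C(10,2) · p^2 · (1−p)^8
= 45 · 0.4761 · 8.5289e-05 = 0.00183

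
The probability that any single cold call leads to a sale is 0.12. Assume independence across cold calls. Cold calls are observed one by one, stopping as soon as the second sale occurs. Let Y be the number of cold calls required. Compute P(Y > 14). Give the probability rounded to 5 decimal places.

Needing more than 14 cold calls ⇔ fewer than 2 successes in the first 14. With X ~ Binomial(14, 0.12), P(Y > 14) = P(X ≤ 1).
  k=0: C(14,0)·0.12^0·0.88^14 = 0.1670157
  k=1: C(14,1)·0.12^1·0.88^13 = 0.3188482
P(X ≤ 1) = 0.4858640

0.48586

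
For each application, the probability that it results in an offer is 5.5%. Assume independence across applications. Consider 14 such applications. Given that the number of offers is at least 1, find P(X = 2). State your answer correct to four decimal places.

0.2552

X ~ Binomial(14, 0.055). Want P(X=2 | X≥1) = P(X=2) / P(X≥1).
P(X=2) = C(14,2)·0.055^2·0.945^12 = 0.139620
P(X≥1) = 1 − 0.452945 = 0.547055
Ratio = 0.139620 / 0.547055 = 0.255222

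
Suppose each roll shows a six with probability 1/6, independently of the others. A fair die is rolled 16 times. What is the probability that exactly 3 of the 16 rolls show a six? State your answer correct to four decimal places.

0.2423

X ~ Binomial(n=16, p=0.166667).
P(X=3) = C(16,3) · p^3 · (1−p)^13
= 560 · 0.0046296 · 0.093464 = 0.242314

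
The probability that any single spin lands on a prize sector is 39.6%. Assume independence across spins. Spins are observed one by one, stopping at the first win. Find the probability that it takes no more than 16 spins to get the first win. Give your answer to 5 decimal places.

0.99969

Y = number of spins to the first success; geometric, p = 0.396.
P(Y ≤ 16) = 1 − (1−p)^16 = 1 − 0.0003138 = 0.9996862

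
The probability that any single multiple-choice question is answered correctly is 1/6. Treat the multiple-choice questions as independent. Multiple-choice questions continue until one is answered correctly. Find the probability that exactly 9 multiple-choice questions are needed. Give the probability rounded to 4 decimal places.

Geometric (trials to first success), p = 0.166667.
P(Y = 9) = (1−p)^8 · p = 0.23257 · 0.166667 = 0.038761

0.0388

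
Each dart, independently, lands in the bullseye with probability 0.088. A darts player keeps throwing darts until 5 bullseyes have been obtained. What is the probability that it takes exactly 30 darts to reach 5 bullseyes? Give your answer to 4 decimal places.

0.0125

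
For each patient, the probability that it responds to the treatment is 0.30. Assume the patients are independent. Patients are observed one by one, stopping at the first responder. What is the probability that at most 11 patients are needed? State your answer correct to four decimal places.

0.9802

Y = number of patients to the first success; geometric, p = 0.30.
P(Y ≤ 11) = 1 − (1−p)^11 = 1 − 0.019773 = 0.980227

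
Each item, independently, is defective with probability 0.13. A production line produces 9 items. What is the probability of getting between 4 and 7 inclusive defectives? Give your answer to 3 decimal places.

0.021

X ~ Binomial(9, 0.13); P(4 ≤ X ≤ 7) = Σ C(9,k) p^k (1−p)^(9−k) over k:
  k=4: C(9,4)·0.13^4·0.87^5 = 0.01794
  k=5: C(9,5)·0.13^5·0.87^4 = 0.00268
  k=6: C(9,6)·0.13^6·0.87^3 = 0.00027
  k=7: C(9,7)·0.13^7·0.87^2 = 0.00002
Total = 0.02090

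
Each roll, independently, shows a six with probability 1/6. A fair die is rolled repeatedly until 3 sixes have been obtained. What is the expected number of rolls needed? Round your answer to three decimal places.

18.000

Y = total rolls until the third success; negative binomial with r=3, p=0.166667.
E[Y] = r / p = 3 / 0.166667 = 18.00000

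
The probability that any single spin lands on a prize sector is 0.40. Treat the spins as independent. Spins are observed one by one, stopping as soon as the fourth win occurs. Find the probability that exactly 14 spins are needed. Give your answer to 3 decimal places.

0.044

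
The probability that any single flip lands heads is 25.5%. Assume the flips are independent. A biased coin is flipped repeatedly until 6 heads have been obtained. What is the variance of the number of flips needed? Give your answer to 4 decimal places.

Y = total flips until the sixth success; negative binomial with r=6, p=0.255.
Var(Y) = r(1−p)/p² = 6·0.745 / 0.255² = 68.742791

68.7428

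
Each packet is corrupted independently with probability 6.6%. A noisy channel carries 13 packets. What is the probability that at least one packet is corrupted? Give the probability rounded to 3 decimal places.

0.588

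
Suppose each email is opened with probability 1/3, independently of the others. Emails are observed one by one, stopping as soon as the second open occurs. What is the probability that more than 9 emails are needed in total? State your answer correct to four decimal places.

Needing more than 9 emails ⇔ fewer than 2 successes in the first 9. With X ~ Binomial(9, 0.333333), P(Y > 9) = P(X ≤ 1).
  k=0: C(9,0)·0.333333^0·0.666667^9 = 0.026012
  k=1: C(9,1)·0.333333^1·0.666667^8 = 0.117055
P(X ≤ 1) = 0.143068

0.1431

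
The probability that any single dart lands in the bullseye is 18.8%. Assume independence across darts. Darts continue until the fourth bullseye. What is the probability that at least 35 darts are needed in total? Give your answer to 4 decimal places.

0.0952

Needing more than 34 darts ⇔ fewer than 4 successes in the first 34. With X ~ Binomial(34, 0.188), P(Y > 34) = P(X ≤ 3).
  k=0: C(34,0)·0.188^0·0.812^34 = 0.000841
  k=1: C(34,1)·0.188^1·0.812^33 = 0.006622
  k=2: C(34,2)·0.188^2·0.812^32 = 0.025297
  k=3: C(34,3)·0.188^3·0.812^31 = 0.062474
P(X ≤ 3) = 0.095235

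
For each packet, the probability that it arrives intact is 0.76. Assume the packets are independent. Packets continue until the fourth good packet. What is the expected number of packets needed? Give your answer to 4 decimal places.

Y = total packets until the fourth success; negative binomial with r=4, p=0.76.
E[Y] = r / p = 4 / 0.76 = 5.263158

5.2632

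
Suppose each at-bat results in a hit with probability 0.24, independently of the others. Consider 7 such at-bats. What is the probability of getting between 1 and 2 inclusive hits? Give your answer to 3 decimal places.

0.630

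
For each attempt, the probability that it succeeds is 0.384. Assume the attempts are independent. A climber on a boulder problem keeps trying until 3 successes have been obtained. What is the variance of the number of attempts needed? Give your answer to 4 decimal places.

Y = total attempts until the third success; negative binomial with r=3, p=0.384.
Var(Y) = r(1−p)/p² = 3·0.616 / 0.384² = 12.532552

12.5326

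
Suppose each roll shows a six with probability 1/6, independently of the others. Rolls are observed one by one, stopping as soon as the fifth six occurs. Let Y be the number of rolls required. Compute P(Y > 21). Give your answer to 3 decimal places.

0.735

Needing more than 21 rolls ⇔ fewer than 5 successes in the first 21. With X ~ Binomial(21, 0.166667), P(Y > 21) = P(X ≤ 4).
  k=0: C(21,0)·0.166667^0·0.833333^21 = 0.02174
  k=1: C(21,1)·0.166667^1·0.833333^20 = 0.09129
  k=2: C(21,2)·0.166667^2·0.833333^19 = 0.18259
  k=3: C(21,3)·0.166667^3·0.833333^18 = 0.23128
  k=4: C(21,4)·0.166667^4·0.833333^17 = 0.20815
P(X ≤ 4) = 0.73505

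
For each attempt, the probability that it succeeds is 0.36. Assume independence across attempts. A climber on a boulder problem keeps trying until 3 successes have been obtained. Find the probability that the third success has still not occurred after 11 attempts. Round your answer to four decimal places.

0.1814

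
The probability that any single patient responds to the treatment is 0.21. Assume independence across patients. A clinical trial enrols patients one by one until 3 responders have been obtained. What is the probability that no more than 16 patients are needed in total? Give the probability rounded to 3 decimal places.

Finishing within 16 patients ⇔ at least 3 successes in the first 16. With X ~ Binomial(16, 0.21), P(Y ≤ 16) = 1 − P(X ≤ 2).
  k=0: C(16,0)·0.21^0·0.79^16 = 0.02302
  k=1: C(16,1)·0.21^1·0.79^15 = 0.09789
  k=2: C(16,2)·0.21^2·0.79^14 = 0.19516
1 − 0.31607 = 0.68393

0.684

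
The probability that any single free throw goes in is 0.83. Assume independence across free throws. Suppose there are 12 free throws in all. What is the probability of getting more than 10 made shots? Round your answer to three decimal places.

X ~ Binomial(12, 0.83); P(X ≥ 11) = Σ C(12,k) p^k (1−p)^(12−k) over k:
  k=11: C(12,11)·0.83^11·0.17^1 = 0.26272
  k=12: C(12,12)·0.83^12·0.17^0 = 0.10689
Total = 0.36961

0.370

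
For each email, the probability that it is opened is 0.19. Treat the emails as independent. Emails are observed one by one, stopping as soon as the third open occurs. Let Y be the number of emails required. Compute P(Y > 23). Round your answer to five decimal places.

Needing more than 23 emails ⇔ fewer than 3 successes in the first 23. With X ~ Binomial(23, 0.19), P(Y > 23) = P(X ≤ 2).
  k=0: C(23,0)·0.19^0·0.81^23 = 0.0078552
  k=1: C(23,1)·0.19^1·0.81^22 = 0.0423791
  k=2: C(23,2)·0.19^2·0.81^21 = 0.1093486
P(X ≤ 2) = 0.1595829

0.15958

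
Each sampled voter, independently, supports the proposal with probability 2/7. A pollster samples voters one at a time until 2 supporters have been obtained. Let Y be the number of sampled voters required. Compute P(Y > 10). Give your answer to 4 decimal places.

0.1729

Needing more than 10 sampled voters ⇔ fewer than 2 successes in the first 10. With X ~ Binomial(10, 0.285714), P(Y > 10) = P(X ≤ 1).
  k=0: C(10,0)·0.285714^0·0.714286^10 = 0.034572
  k=1: C(10,1)·0.285714^1·0.714286^9 = 0.138286
P(X ≤ 1) = 0.172858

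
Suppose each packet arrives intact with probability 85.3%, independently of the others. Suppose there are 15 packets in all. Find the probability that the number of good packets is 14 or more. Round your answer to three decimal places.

X ~ Binomial(15, 0.853); P(X ≥ 14) = Σ C(15,k) p^k (1−p)^(15−k) over k:
  k=14: C(15,14)·0.853^14·0.147^1 = 0.23806
  k=15: C(15,15)·0.853^15·0.147^0 = 0.09209
Total = 0.33016

0.330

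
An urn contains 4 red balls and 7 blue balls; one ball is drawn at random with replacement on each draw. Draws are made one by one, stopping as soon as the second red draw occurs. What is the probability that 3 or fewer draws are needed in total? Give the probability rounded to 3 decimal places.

Finishing within 3 draws ⇔ at least 2 successes in the first 3. With X ~ Binomial(3, 0.363636), P(Y ≤ 3) = 1 − P(X ≤ 1).
  k=0: C(3,0)·0.363636^0·0.636364^3 = 0.25770
  k=1: C(3,1)·0.363636^1·0.636364^2 = 0.44177
1 − 0.69947 = 0.30053

0.301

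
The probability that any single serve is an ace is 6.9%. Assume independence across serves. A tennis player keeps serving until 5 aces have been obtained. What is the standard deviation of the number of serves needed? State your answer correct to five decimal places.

31.26877

Y = total serves until the fifth success; negative binomial with r=5, p=0.069.
SD(Y) = √[r(1−p)/p²] = √(977.7357698) = 31.2687667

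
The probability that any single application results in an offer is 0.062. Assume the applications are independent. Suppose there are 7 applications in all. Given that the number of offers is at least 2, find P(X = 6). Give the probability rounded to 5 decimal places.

0.00001

X ~ Binomial(7, 0.062). Want P(X=6 | X≥2) = P(X=6) / P(X≥2).
P(X=6) = C(7,6)·0.062^6·0.938^1 = 0.0000004
P(X≥2) = 1 − 0.6388808 − 0.2956016 = 0.0655176
Ratio = 0.0000004 / 0.0655176 = 0.0000057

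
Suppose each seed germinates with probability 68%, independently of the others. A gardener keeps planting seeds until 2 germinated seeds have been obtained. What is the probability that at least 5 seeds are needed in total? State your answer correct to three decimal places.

0.100

Needing more than 4 seeds ⇔ fewer than 2 successes in the first 4. With X ~ Binomial(4, 0.68), P(Y > 4) = P(X ≤ 1).
  k=0: C(4,0)·0.68^0·0.32^4 = 0.01049
  k=1: C(4,1)·0.68^1·0.32^3 = 0.08913
P(X ≤ 1) = 0.09961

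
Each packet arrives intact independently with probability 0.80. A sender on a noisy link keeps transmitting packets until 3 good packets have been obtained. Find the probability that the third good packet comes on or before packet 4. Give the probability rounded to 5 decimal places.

Finishing within 4 packets ⇔ at least 3 successes in the first 4. With X ~ Binomial(4, 0.80), P(Y ≤ 4) = 1 − P(X ≤ 2).
  k=0: C(4,0)·0.80^0·0.20^4 = 0.0016000
  k=1: C(4,1)·0.80^1·0.20^3 = 0.0256000
  k=2: C(4,2)·0.80^2·0.20^2 = 0.1536000
1 − 0.1808000 = 0.8192000

0.81920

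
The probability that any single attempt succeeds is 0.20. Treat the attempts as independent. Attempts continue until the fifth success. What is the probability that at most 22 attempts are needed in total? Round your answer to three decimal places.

Finishing within 22 attempts ⇔ at least 5 successes in the first 22. With X ~ Binomial(22, 0.20), P(Y ≤ 22) = 1 − P(X ≤ 4).
  k=0: C(22,0)·0.20^0·0.80^22 = 0.00738
  k=1: C(22,1)·0.20^1·0.80^21 = 0.04058
  k=2: C(22,2)·0.20^2·0.80^20 = 0.10653
  k=3: C(22,3)·0.20^3·0.80^19 = 0.17755
  k=4: C(22,4)·0.20^4·0.80^18 = 0.21084
1 − 0.54288 = 0.45712

0.457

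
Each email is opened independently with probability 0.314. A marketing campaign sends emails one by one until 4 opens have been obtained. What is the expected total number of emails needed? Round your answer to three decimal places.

12.739

Y = total emails until the fourth success; negative binomial with r=4, p=0.314.
E[Y] = r / p = 4 / 0.314 = 12.73885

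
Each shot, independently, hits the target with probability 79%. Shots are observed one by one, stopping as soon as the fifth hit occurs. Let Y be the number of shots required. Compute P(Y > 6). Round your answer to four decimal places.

Needing more than 6 shots ⇔ fewer than 5 successes in the first 6. With X ~ Binomial(6, 0.79), P(Y > 6) = P(X ≤ 4).
  k=0: C(6,0)·0.79^0·0.21^6 = 0.000086
  k=1: C(6,1)·0.79^1·0.21^5 = 0.001936
  k=2: C(6,2)·0.79^2·0.21^4 = 0.018206
  k=3: C(6,3)·0.79^3·0.21^3 = 0.091321
  k=4: C(6,4)·0.79^4·0.21^2 = 0.257655
P(X ≤ 4) = 0.369203

0.3692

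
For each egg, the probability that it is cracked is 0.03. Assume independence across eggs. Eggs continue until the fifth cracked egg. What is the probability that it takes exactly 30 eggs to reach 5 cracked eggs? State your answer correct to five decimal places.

0.00027

Y = trial on which the fifth success occurs; negative binomial, r=5, p=0.03.
P(Y=30) = C(29,4) · p^5 · (1−p)^25
= 23751 · 2.43e-08 · 0.46697 = 0.0002695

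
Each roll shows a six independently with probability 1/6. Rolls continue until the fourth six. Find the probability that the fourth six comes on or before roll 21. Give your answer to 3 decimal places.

0.473

Finishing within 21 rolls ⇔ at least 4 successes in the first 21. With X ~ Binomial(21, 0.166667), P(Y ≤ 21) = 1 − P(X ≤ 3).
  k=0: C(21,0)·0.166667^0·0.833333^21 = 0.02174
  k=1: C(21,1)·0.166667^1·0.833333^20 = 0.09129
  k=2: C(21,2)·0.166667^2·0.833333^19 = 0.18259
  k=3: C(21,3)·0.166667^3·0.833333^18 = 0.23128
1 − 0.52690 = 0.47310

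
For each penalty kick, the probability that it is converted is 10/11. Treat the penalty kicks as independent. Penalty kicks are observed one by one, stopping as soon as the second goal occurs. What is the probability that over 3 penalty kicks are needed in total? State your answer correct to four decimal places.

0.0233

Needing more than 3 penalty kicks ⇔ fewer than 2 successes in the first 3. With X ~ Binomial(3, 0.909091), P(Y > 3) = P(X ≤ 1).
  k=0: C(3,0)·0.909091^0·0.090909^3 = 0.000751
  k=1: C(3,1)·0.909091^1·0.090909^2 = 0.022539
P(X ≤ 1) = 0.023291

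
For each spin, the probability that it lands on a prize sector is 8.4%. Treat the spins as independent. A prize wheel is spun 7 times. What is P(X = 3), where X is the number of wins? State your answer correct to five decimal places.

X ~ Binomial(n=7, p=0.084).
P(X=3) = C(7,3) · p^3 · (1−p)^4
= 35 · 0.0005927 · 0.70401 = 0.0146045

0.01460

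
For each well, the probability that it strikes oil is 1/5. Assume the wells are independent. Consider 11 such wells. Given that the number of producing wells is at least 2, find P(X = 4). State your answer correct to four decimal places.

X ~ Binomial(11, 0.20). Want P(X=4 | X≥2) = P(X=4) / P(X≥2).
P(X=4) = C(11,4)·0.20^4·0.80^7 = 0.110730
P(X≥2) = 1 − 0.085899 − 0.236223 = 0.677877
Ratio = 0.110730 / 0.677877 = 0.163348

0.1633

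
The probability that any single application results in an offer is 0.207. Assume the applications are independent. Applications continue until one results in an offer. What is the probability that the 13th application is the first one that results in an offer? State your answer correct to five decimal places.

0.01280

Geometric (trials to first success), p = 0.207.
P(Y = 13) = (1−p)^12 · p = 0.061841 · 0.207 = 0.0128011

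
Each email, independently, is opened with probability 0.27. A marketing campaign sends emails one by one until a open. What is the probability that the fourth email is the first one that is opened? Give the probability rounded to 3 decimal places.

Geometric (trials to first success), p = 0.27.
P(Y = 4) = (1−p)^3 · p = 0.38902 · 0.27 = 0.10503

0.105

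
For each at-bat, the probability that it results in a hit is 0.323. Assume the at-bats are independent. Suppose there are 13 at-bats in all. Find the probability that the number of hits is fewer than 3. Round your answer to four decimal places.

0.1566

X ~ Binomial(13, 0.323); P(X ≤ 2) = Σ C(13,k) p^k (1−p)^(13−k) over k:
  k=0: C(13,0)·0.323^0·0.677^13 = 0.006276
  k=1: C(13,1)·0.323^1·0.677^12 = 0.038923
  k=2: C(13,2)·0.323^2·0.677^11 = 0.111423
Total = 0.156622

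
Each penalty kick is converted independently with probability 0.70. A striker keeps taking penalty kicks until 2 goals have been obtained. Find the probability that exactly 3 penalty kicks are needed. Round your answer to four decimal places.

Y = trial on which the second success occurs; negative binomial, r=2, p=0.70.
P(Y=3) = C(2,1) · p^2 · (1−p)^1
= 2 · 0.49 · 0.3 = 0.294000

0.2940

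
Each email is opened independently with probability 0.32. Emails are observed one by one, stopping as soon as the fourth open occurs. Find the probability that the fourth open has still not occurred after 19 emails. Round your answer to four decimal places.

0.0978

Needing more than 19 emails ⇔ fewer than 4 successes in the first 19. With X ~ Binomial(19, 0.32), P(Y > 19) = P(X ≤ 3).
  k=0: C(19,0)·0.32^0·0.68^19 = 0.000657
  k=1: C(19,1)·0.32^1·0.68^18 = 0.005876
  k=2: C(19,2)·0.32^2·0.68^17 = 0.024886
  k=3: C(19,3)·0.32^3·0.68^16 = 0.066362
P(X ≤ 3) = 0.097780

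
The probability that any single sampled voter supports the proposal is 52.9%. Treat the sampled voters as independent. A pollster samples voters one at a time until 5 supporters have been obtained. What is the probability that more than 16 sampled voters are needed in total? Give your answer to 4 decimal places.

Needing more than 16 sampled voters ⇔ fewer than 5 successes in the first 16. With X ~ Binomial(16, 0.529), P(Y > 16) = P(X ≤ 4).
  k=0: C(16,0)·0.529^0·0.471^16 = 0.000006
  k=1: C(16,1)·0.529^1·0.471^15 = 0.000105
  k=2: C(16,2)·0.529^2·0.471^14 = 0.000888
  k=3: C(16,3)·0.529^3·0.471^13 = 0.004654
  k=4: C(16,4)·0.529^4·0.471^12 = 0.016988
P(X ≤ 4) = 0.022641

0.0226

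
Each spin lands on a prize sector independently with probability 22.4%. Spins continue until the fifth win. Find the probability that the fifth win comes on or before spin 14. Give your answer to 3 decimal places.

Finishing within 14 spins ⇔ at least 5 successes in the first 14. With X ~ Binomial(14, 0.224), P(Y ≤ 14) = 1 − P(X ≤ 4).
  k=0: C(14,0)·0.224^0·0.776^14 = 0.02871
  k=1: C(14,1)·0.224^1·0.776^13 = 0.11603
  k=2: C(14,2)·0.224^2·0.776^12 = 0.21771
  k=3: C(14,3)·0.224^3·0.776^11 = 0.25138
  k=4: C(14,4)·0.224^4·0.776^10 = 0.19955
1 − 0.81338 = 0.18662

0.187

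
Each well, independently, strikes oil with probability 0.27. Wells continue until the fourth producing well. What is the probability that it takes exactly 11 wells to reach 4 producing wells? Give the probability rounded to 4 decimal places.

Y = trial on which the fourth success occurs; negative binomial, r=4, p=0.27.
P(Y=11) = C(10,3) · p^4 · (1−p)^7
= 120 · 0.0053144 · 0.11047 = 0.070452

0.0705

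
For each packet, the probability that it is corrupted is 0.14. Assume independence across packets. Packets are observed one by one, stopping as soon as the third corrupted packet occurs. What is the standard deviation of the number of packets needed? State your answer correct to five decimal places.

Y = total packets until the third success; negative binomial with r=3, p=0.14.
SD(Y) = √[r(1−p)/p²] = √(131.6326531) = 11.4731274

11.47313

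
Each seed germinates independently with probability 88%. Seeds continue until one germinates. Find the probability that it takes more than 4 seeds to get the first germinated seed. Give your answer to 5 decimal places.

Y = number of seeds to the first success; geometric, p = 0.88.
P(Y > 4) = P(first 4 all fail) = (1−p)^4 = 0.0002074

0.00021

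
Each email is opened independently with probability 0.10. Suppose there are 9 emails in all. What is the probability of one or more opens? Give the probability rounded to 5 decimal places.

P(at least one) = 1 − P(none) = 1 − (1 − 0.10)^9
= 1 − 0.3874205 = 0.6125795

0.61258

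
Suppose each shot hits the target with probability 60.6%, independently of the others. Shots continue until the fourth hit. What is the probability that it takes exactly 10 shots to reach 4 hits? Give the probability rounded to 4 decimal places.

Y = trial on which the fourth success occurs; negative binomial, r=4, p=0.606.
P(Y=10) = C(9,3) · p^4 · (1−p)^6
= 84 · 0.13486 · 0.0037409 = 0.042379

0.0424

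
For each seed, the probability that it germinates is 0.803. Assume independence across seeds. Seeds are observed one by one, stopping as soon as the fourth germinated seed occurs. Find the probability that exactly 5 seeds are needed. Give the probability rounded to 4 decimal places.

0.3276

Y = trial on which the fourth success occurs; negative binomial, r=4, p=0.803.
P(Y=5) = C(4,3) · p^4 · (1−p)^1
= 4 · 0.41578 · 0.197 = 0.327634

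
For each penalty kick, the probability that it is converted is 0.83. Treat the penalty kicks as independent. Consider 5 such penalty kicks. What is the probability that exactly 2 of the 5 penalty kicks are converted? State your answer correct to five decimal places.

0.03385

X ~ Binomial(n=5, p=0.83).
P(X=2) = C(5,2) · p^2 · (1−p)^3
= 10 · 0.6889 · 0.004913 = 0.0338457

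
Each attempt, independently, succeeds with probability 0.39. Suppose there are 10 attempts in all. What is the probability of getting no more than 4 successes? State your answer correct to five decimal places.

X ~ Binomial(10, 0.39); P(X ≤ 4) = Σ C(10,k) p^k (1−p)^(10−k) over k:
  k=0: C(10,0)·0.39^0·0.61^10 = 0.0071334
  k=1: C(10,1)·0.39^1·0.61^9 = 0.0456072
  k=2: C(10,2)·0.39^2·0.61^8 = 0.1312141
  k=3: C(10,3)·0.39^3·0.61^7 = 0.2237092
  k=4: C(10,4)·0.39^4·0.61^6 = 0.2502976
Total = 0.6579615

0.65796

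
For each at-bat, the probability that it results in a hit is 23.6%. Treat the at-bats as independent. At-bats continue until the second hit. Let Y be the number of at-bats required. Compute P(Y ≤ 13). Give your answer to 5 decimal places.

Finishing within 13 at-bats ⇔ at least 2 successes in the first 13. With X ~ Binomial(13, 0.236), P(Y ≤ 13) = 1 − P(X ≤ 1).
  k=0: C(13,0)·0.236^0·0.764^13 = 0.0302144
  k=1: C(13,1)·0.236^1·0.764^12 = 0.1213321
1 − 0.1515465 = 0.8484535

0.84845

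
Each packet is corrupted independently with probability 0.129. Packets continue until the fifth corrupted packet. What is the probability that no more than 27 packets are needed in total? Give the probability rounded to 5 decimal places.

Finishing within 27 packets ⇔ at least 5 successes in the first 27. With X ~ Binomial(27, 0.129), P(Y ≤ 27) = 1 − P(X ≤ 4).
  k=0: C(27,0)·0.129^0·0.871^27 = 0.0240154
  k=1: C(27,1)·0.129^1·0.871^26 = 0.0960341
  k=2: C(27,2)·0.129^2·0.871^25 = 0.1849015
  k=3: C(27,3)·0.129^3·0.871^24 = 0.2282079
  k=4: C(27,4)·0.129^4·0.871^23 = 0.2027933
1 − 0.7359522 = 0.2640478

0.26405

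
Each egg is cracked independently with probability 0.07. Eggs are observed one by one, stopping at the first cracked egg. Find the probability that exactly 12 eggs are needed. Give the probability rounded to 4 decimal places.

0.0315

Geometric (trials to first success), p = 0.07.
P(Y = 12) = (1−p)^11 · p = 0.4501 · 0.07 = 0.031507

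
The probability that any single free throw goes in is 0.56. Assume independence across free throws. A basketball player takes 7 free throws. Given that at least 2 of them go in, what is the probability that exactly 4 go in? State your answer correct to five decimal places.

X ~ Binomial(7, 0.56). Want P(X=4 | X≥2) = P(X=4) / P(X≥2).
P(X=4) = C(7,4)·0.56^4·0.44^3 = 0.2932096
P(X≥2) = 1 − 0.0031928 − 0.0284448 = 0.9683625
Ratio = 0.2932096 / 0.9683625 = 0.3027891

0.30279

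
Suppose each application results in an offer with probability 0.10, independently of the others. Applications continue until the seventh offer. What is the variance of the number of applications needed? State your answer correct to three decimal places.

630.000

Y = total applications until the seventh success; negative binomial with r=7, p=0.10.
Var(Y) = r(1−p)/p² = 7·0.90 / 0.10² = 630.00000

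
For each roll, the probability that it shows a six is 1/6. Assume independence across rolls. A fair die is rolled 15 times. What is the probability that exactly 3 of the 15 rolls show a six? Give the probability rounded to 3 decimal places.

0.236

X ~ Binomial(n=15, p=0.166667).
P(X=3) = C(15,3) · p^3 · (1−p)^12
= 455 · 0.0046296 · 0.11216 = 0.23626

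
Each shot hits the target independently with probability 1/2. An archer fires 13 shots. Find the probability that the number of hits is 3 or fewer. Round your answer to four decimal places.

X ~ Binomial(13, 0.50); P(X ≤ 3) = Σ C(13,k) p^k (1−p)^(13−k) over k:
  k=0: C(13,0)·0.50^0·0.50^13 = 0.000122
  k=1: C(13,1)·0.50^1·0.50^12 = 0.001587
  k=2: C(13,2)·0.50^2·0.50^11 = 0.009521
  k=3: C(13,3)·0.50^3·0.50^10 = 0.034912
Total = 0.046143

0.0461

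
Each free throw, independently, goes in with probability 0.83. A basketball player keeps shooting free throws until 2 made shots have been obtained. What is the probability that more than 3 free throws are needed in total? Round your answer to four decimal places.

Needing more than 3 free throws ⇔ fewer than 2 successes in the first 3. With X ~ Binomial(3, 0.83), P(Y > 3) = P(X ≤ 1).
  k=0: C(3,0)·0.83^0·0.17^3 = 0.004913
  k=1: C(3,1)·0.83^1·0.17^2 = 0.071961
P(X ≤ 1) = 0.076874

0.0769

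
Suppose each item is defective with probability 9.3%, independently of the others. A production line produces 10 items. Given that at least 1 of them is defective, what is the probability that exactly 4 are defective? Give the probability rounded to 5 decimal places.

0.01403

X ~ Binomial(10, 0.093). Want P(X=4 | X≥1) = P(X=4) / P(X≥1).
P(X=4) = C(10,4)·0.093^4·0.907^6 = 0.0087457
P(X≥1) = 1 − 0.3767670 = 0.6232330
Ratio = 0.0087457 / 0.6232330 = 0.0140328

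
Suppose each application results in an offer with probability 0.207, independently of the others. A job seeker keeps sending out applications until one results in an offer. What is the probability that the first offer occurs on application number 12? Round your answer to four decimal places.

Geometric (trials to first success), p = 0.207.
P(Y = 12) = (1−p)^11 · p = 0.077984 · 0.207 = 0.016143

0.0161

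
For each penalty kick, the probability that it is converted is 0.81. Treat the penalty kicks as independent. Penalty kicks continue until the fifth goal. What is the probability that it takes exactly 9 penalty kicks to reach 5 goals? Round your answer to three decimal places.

Y = trial on which the fifth success occurs; negative binomial, r=5, p=0.81.
P(Y=9) = C(8,4) · p^5 · (1−p)^4
= 70 · 0.34868 · 0.0013032 = 0.03181

0.032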